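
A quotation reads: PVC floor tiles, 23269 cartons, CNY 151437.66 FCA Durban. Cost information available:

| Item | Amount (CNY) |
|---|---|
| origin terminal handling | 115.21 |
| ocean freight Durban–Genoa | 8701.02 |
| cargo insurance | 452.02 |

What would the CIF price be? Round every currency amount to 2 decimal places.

CIF price: CNY 160705.91

From FCA to CIF, the seller additionally bears: origin terminal, freight, insurance.
CIF price = 151437.66 + 115.21 + 8701.02 + 452.02 = 160705.91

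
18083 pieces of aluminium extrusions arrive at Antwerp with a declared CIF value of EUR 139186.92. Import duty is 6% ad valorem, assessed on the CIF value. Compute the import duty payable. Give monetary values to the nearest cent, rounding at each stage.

Import duty: EUR 8351.22

Import duty = 139186.92 × 6% = 8351.22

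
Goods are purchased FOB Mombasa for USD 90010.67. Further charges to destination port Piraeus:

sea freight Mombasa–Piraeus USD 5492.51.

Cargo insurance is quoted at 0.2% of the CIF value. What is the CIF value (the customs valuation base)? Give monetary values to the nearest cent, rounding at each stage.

Let C be the CIF value. C = FOB price + freight + 0.2% × C
C − 0.2% × C = 90010.67 + 5492.51
0.998 × C = 95503.18
C = 95503.18 / 0.998 = 95694.57
Insurance premium = 0.2% × 95694.57 = 191.39

CIF value: USD 95694.57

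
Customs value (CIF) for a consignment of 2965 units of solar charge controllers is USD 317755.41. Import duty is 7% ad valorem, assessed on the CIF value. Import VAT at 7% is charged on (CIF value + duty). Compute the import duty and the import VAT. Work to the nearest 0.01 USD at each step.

Import duty = 317755.41 × 7% = 22242.88
VAT base = CIF + duty = 317755.41 + 22242.88 = 339998.29
Import VAT = 339998.29 × 7% = 23799.88

Import duty: USD 22242.88; import VAT: USD 23799.88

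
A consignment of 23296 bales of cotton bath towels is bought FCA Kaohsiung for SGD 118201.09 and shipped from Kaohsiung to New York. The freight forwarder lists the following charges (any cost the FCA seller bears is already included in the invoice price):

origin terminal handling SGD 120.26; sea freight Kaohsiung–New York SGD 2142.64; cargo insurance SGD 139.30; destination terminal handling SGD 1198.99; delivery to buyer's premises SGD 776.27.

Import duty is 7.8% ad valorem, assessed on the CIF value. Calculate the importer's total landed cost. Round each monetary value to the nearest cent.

Total landed cost: SGD 131985.61

FCA: the seller delivers export-cleared goods to the carrier; the buyer bears costs from that point.
CIF value = FCA price + origin terminal + freight + insurance = 118201.09 + 120.26 + 2142.64 + 139.30 = 120603.29
Import duty = 120603.29 × 7.8% = 9407.06
Buyer bears: origin terminal 120.26 + freight 2142.64 + insurance 139.30 + destination terminal 1198.99 + delivery 776.27 + duty 9407.06 = 13784.52
Landed cost = invoice 118201.09 + 13784.52 = 131985.61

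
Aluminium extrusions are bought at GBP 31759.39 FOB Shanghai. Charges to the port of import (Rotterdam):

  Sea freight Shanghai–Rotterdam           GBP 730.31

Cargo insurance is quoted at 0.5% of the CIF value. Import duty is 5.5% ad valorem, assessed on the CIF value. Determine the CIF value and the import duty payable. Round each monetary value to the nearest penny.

Let C be the CIF value. C = FOB price + freight + 0.5% × C
C − 0.5% × C = 31759.39 + 730.31
0.995 × C = 32489.70
C = 32489.70 / 0.995 = 32652.96
Insurance premium = 0.5% × 32652.96 = 163.26
Import duty = 32652.96 × 5.5% = 1795.91

CIF value: GBP 32652.96; import duty: GBP 1795.91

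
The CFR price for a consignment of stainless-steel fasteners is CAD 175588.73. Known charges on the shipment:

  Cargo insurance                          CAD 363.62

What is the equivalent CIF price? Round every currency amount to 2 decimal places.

CIF price: CAD 175952.35

From CFR to CIF, the seller additionally bears: insurance.
CIF price = 175588.73 + 363.62 = 175952.35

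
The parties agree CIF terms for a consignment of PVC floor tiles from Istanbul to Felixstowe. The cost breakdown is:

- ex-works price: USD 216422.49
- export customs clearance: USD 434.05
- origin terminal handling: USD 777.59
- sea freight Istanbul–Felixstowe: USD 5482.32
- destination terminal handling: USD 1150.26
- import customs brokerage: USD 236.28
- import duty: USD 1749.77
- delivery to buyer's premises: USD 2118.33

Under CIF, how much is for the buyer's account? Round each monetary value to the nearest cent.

Buyer's account: USD 5254.64

CIF: the seller pays costs through ocean freight and marine insurance to the destination port.
Seller's account: goods 216422.49 + export clearance 434.05 + origin terminal 777.59 + freight 5482.32 = 223116.45
Buyer's account: destination terminal 1150.26 + brokerage 236.28 + duty 1749.77 + delivery 2118.33 = 5254.64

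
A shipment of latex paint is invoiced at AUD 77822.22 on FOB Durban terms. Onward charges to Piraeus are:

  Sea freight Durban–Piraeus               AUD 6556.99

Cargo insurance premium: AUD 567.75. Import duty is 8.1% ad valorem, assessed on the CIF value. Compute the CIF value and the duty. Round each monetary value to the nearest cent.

CIF = FOB price + freight + insurance
CIF = 77822.22 + 6556.99 + 567.75 = 84946.96
Import duty = 84946.96 × 8.1% = 6880.70

CIF value: AUD 84946.96; import duty: AUD 6880.70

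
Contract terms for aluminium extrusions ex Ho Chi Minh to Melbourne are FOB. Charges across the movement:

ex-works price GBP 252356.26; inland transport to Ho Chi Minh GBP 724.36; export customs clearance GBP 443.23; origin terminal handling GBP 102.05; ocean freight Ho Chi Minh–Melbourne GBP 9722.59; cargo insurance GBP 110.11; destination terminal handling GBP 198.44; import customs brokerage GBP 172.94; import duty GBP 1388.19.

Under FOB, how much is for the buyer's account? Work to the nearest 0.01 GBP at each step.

Buyer's account: GBP 11592.27

FOB: the seller bears costs until goods are on board at the origin port; the buyer bears freight, insurance and all costs thereafter.
Seller's account: goods 252356.26 + inland to port 724.36 + export clearance 443.23 + origin terminal 102.05 = 253625.90
Buyer's account: freight 9722.59 + insurance 110.11 + destination terminal 198.44 + brokerage 172.94 + duty 1388.19 = 11592.27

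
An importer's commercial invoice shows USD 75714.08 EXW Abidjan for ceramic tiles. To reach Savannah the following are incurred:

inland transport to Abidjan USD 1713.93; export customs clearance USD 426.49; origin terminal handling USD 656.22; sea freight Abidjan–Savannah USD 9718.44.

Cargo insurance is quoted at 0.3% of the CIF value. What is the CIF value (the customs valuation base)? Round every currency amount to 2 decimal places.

CIF value: USD 88494.64

Let C be the CIF value. C = EXW price + pre-shipment costs + freight + 0.3% × C
C − 0.3% × C = 75714.08 + 1713.93 + 426.49 + 656.22 + 9718.44
0.997 × C = 88229.16
C = 88229.16 / 0.997 = 88494.64
Insurance premium = 0.3% × 88494.64 = 265.48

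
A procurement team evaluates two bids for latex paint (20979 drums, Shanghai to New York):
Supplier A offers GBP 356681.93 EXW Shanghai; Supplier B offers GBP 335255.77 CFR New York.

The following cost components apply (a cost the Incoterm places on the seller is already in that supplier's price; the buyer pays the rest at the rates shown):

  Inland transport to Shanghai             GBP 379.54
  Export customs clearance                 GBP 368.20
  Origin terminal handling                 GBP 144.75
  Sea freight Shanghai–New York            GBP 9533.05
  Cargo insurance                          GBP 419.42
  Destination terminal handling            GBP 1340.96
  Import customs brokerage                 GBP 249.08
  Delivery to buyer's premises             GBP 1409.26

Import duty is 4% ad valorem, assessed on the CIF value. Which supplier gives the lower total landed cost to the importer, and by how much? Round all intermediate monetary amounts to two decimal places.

Supplier A (EXW):
CIF value = EXW price + inland to port + export clearance + origin terminal + freight + insurance = 356681.93 + 379.54 + 368.20 + 144.75 + 9533.05 + 419.42 = 367526.89
Import duty = 367526.89 × 4% = 14701.08
Buyer bears (A): 379.54 + 368.20 + 144.75 + 9533.05 + 419.42 + 1340.96 + 249.08 + 1409.26 = 13844.26
Landed cost (A) = invoice 356681.93 + 13844.26 + duty 14701.08 = 385227.27
Supplier B (CFR):
CIF value = CFR price + insurance = 335255.77 + 419.42 = 335675.19
Import duty = 335675.19 × 4% = 13427.01
Buyer bears (B): 419.42 + 1340.96 + 249.08 + 1409.26 = 3418.72
Landed cost (B) = invoice 335255.77 + 3418.72 + duty 13427.01 = 352101.50
Difference = |385227.27 − 352101.50| = 33125.77

Supplier B is cheaper by GBP 33125.77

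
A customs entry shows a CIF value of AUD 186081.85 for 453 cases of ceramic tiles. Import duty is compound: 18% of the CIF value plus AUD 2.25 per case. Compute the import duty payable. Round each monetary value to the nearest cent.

Ad valorem component: 186081.85 × 18% = 33494.73
Specific component: 453 × 2.25 = 1019.25
Import duty = 33494.73 + 1019.25 = 34513.98

Import duty: AUD 34513.98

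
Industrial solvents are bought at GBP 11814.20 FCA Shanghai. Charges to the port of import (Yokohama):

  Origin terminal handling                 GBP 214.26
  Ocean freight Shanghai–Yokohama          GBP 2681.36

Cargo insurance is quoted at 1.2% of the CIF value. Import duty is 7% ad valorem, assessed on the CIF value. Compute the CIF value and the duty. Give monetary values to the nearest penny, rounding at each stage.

Let C be the CIF value. C = FCA price + pre-shipment costs + freight + 1.2% × C
C − 1.2% × C = 11814.20 + 214.26 + 2681.36
0.988 × C = 14709.82
C = 14709.82 / 0.988 = 14888.48
Insurance premium = 1.2% × 14888.48 = 178.66
Import duty = 14888.48 × 7% = 1042.19

CIF value: GBP 14888.48; import duty: GBP 1042.19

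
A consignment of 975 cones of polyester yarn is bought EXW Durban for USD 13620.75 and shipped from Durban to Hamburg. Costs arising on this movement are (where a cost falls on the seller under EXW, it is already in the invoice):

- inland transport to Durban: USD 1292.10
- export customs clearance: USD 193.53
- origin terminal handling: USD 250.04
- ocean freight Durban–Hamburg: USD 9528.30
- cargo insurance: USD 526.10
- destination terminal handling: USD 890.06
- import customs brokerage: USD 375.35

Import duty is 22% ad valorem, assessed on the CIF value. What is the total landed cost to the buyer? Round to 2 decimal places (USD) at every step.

Total landed cost: USD 32266.61

EXW: the seller makes goods available at their premises; the buyer bears all onward costs.
CIF value = EXW price + inland to port + export clearance + origin terminal + freight + insurance = 13620.75 + 1292.10 + 193.53 + 250.04 + 9528.30 + 526.10 = 25410.82
Import duty = 25410.82 × 22% = 5590.38
Buyer bears: inland to port 1292.10 + export clearance 193.53 + origin terminal 250.04 + freight 9528.30 + insurance 526.10 + destination terminal 890.06 + brokerage 375.35 + duty 5590.38 = 18645.86
Landed cost = invoice 13620.75 + 18645.86 = 32266.61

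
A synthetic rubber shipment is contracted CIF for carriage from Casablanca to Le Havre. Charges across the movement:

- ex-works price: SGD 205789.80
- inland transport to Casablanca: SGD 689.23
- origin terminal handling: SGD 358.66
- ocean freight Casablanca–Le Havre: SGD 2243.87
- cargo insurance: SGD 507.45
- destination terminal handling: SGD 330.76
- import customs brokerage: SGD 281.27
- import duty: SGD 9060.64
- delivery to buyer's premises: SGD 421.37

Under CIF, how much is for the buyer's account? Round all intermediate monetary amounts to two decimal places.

CIF: the seller pays costs through ocean freight and marine insurance to the destination port.
Seller's account: goods 205789.80 + inland to port 689.23 + origin terminal 358.66 + freight 2243.87 + insurance 507.45 = 209589.01
Buyer's account: destination terminal 330.76 + brokerage 281.27 + duty 9060.64 + delivery 421.37 = 10094.04

Buyer's account: SGD 10094.04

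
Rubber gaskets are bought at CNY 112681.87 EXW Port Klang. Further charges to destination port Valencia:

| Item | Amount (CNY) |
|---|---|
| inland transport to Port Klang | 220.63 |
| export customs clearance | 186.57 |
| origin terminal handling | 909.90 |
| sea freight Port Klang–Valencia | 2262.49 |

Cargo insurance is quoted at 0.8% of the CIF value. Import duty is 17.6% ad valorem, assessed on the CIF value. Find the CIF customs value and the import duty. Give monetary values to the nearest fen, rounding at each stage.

CIF value: CNY 117199.05; import duty: CNY 20627.03

Let C be the CIF value. C = EXW price + pre-shipment costs + freight + 0.8% × C
C − 0.8% × C = 112681.87 + 220.63 + 186.57 + 909.90 + 2262.49
0.992 × C = 116261.46
C = 116261.46 / 0.992 = 117199.05
Insurance premium = 0.8% × 117199.05 = 937.59
Import duty = 117199.05 × 17.6% = 20627.03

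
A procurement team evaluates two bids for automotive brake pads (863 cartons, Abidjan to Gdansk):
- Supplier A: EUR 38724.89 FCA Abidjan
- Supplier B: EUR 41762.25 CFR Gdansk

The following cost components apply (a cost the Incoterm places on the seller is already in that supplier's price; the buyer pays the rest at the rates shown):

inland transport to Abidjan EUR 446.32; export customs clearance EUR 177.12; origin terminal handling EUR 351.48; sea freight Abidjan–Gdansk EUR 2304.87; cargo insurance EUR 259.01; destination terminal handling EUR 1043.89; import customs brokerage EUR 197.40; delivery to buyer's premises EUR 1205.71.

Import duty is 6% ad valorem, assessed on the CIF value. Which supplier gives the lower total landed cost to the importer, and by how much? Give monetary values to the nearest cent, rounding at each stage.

Supplier A (FCA):
CIF value = FCA price + origin terminal + freight + insurance = 38724.89 + 351.48 + 2304.87 + 259.01 = 41640.25
Import duty = 41640.25 × 6% = 2498.42
Buyer bears (A): 351.48 + 2304.87 + 259.01 + 1043.89 + 197.40 + 1205.71 = 5362.36
Landed cost (A) = invoice 38724.89 + 5362.36 + duty 2498.42 = 46585.67
Supplier B (CFR):
CIF value = CFR price + insurance = 41762.25 + 259.01 = 42021.26
Import duty = 42021.26 × 6% = 2521.28
Buyer bears (B): 259.01 + 1043.89 + 197.40 + 1205.71 = 2706.01
Landed cost (B) = invoice 41762.25 + 2706.01 + duty 2521.28 = 46989.54
Difference = |46585.67 − 46989.54| = 403.87

Supplier A is cheaper by EUR 403.87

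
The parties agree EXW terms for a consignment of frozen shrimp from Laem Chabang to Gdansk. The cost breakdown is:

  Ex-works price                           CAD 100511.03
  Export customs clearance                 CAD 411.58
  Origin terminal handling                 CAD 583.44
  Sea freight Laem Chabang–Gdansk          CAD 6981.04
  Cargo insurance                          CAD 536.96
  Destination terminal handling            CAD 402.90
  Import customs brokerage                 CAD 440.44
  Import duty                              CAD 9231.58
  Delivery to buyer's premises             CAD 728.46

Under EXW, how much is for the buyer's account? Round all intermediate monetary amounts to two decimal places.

EXW: the seller makes goods available at their premises; the buyer bears all onward costs.
Seller's account: goods 100511.03 = 100511.03
Buyer's account: export clearance 411.58 + origin terminal 583.44 + freight 6981.04 + insurance 536.96 + destination terminal 402.90 + brokerage 440.44 + duty 9231.58 + delivery 728.46 = 19316.40

Buyer's account: CAD 19316.40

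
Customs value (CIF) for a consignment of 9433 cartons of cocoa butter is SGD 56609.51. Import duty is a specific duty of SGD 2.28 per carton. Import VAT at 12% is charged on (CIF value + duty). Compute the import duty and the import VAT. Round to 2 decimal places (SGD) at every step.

Import duty: SGD 21507.24; import VAT: SGD 9374.01

Import duty = 9433 × 2.28 = 21507.24
VAT base = CIF + duty = 56609.51 + 21507.24 = 78116.75
Import VAT = 78116.75 × 12% = 9374.01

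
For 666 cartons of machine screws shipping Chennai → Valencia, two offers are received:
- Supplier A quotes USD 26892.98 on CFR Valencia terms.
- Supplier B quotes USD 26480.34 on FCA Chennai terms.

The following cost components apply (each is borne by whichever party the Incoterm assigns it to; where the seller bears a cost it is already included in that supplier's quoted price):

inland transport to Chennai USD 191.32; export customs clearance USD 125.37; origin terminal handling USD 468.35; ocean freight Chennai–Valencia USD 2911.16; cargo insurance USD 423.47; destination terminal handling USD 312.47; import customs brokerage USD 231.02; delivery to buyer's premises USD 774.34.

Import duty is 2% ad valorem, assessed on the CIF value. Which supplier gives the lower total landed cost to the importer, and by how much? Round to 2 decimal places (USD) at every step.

Supplier A (CFR):
CIF value = CFR price + insurance = 26892.98 + 423.47 = 27316.45
Import duty = 27316.45 × 2% = 546.33
Buyer bears (A): 423.47 + 312.47 + 231.02 + 774.34 = 1741.30
Landed cost (A) = invoice 26892.98 + 1741.30 + duty 546.33 = 29180.61
Supplier B (FCA):
CIF value = FCA price + origin terminal + freight + insurance = 26480.34 + 468.35 + 2911.16 + 423.47 = 30283.32
Import duty = 30283.32 × 2% = 605.67
Buyer bears (B): 468.35 + 2911.16 + 423.47 + 312.47 + 231.02 + 774.34 = 5120.81
Landed cost (B) = invoice 26480.34 + 5120.81 + duty 605.67 = 32206.82
Difference = |29180.61 − 32206.82| = 3026.21

Supplier A is cheaper by USD 3026.21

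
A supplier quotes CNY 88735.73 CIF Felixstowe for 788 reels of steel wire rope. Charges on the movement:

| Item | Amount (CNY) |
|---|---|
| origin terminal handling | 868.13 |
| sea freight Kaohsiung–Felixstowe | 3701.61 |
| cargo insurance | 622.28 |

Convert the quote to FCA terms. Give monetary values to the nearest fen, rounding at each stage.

From CIF to FCA, the seller no longer bears: origin terminal, freight, insurance.
FCA price = 88735.73 − 868.13 − 3701.61 − 622.28 = 83543.71

FCA price: CNY 83543.71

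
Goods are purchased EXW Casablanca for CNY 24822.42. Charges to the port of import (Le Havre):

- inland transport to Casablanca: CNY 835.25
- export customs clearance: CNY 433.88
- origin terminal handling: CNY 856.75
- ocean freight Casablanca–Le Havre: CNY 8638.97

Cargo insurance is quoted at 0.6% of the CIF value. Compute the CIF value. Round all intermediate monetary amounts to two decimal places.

Let C be the CIF value. C = EXW price + pre-shipment costs + freight + 0.6% × C
C − 0.6% × C = 24822.42 + 835.25 + 433.88 + 856.75 + 8638.97
0.994 × C = 35587.27
C = 35587.27 / 0.994 = 35802.08
Insurance premium = 0.6% × 35802.08 = 214.81

CIF value: CNY 35802.08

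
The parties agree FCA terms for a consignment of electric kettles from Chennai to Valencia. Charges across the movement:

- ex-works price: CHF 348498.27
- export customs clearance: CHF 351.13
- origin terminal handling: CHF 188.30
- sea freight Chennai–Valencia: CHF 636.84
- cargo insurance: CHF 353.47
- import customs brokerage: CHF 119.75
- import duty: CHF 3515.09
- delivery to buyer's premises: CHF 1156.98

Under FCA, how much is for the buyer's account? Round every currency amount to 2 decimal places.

FCA: the seller delivers export-cleared goods to the carrier; the buyer bears costs from that point.
Seller's account: goods 348498.27 + export clearance 351.13 = 348849.40
Buyer's account: origin terminal 188.30 + freight 636.84 + insurance 353.47 + brokerage 119.75 + duty 3515.09 + delivery 1156.98 = 5970.43

Buyer's account: CHF 5970.43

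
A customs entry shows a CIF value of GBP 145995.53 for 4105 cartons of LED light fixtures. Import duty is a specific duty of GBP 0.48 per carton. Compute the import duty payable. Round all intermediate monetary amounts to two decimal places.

Import duty: GBP 1970.40

Import duty = 4105 × 0.48 = 1970.40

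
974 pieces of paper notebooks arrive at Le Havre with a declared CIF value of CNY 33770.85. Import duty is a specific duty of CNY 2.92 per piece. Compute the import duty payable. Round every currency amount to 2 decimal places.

Import duty = 974 × 2.92 = 2844.08

Import duty: CNY 2844.08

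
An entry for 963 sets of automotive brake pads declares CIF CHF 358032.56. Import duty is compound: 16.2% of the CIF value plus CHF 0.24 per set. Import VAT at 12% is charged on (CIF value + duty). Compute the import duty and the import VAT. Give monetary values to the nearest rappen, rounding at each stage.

Import duty: CHF 58232.39; import VAT: CHF 49951.79

Ad valorem component: 358032.56 × 16.2% = 58001.27
Specific component: 963 × 0.24 = 231.12
Import duty = 58001.27 + 231.12 = 58232.39
VAT base = CIF + duty = 358032.56 + 58232.39 = 416264.95
Import VAT = 416264.95 × 12% = 49951.79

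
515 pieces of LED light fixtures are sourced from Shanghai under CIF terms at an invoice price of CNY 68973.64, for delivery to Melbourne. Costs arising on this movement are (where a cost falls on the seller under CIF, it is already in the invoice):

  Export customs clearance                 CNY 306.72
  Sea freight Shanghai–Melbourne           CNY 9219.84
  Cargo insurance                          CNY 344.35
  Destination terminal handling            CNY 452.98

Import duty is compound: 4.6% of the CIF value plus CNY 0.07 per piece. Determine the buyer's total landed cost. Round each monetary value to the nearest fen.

CIF: the seller pays costs through ocean freight and marine insurance to the destination port.
Already in the invoice (seller's account under CIF): export clearance, freight, insurance — exclude.
The CIF price already equals the CIF value: 68973.64
Ad valorem component: 68973.64 × 4.6% = 3172.79
Specific component: 515 × 0.07 = 36.05
Import duty = 3172.79 + 36.05 = 3208.84
Buyer bears: destination terminal 452.98 + duty 3208.84 = 3661.82
Landed cost = invoice 68973.64 + 3661.82 = 72635.46

Total landed cost: CNY 72635.46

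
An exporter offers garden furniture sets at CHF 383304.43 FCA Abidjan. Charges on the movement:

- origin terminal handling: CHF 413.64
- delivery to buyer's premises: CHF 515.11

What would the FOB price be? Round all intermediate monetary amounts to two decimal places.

Not relevant to the conversion: delivery — on the buyer under both terms; not part of either seller's price.
From FCA to FOB, the seller additionally bears: origin terminal.
FOB price = 383304.43 + 413.64 = 383718.07

FOB price: CHF 383718.07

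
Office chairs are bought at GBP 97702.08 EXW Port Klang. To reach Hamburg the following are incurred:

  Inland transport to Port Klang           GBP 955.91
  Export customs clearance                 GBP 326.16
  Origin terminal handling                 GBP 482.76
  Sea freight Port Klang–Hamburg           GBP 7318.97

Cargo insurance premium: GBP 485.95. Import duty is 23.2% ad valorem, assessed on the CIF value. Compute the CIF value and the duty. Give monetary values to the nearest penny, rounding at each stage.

CIF = EXW price + pre-shipment costs + freight + insurance
CIF = 97702.08 + 955.91 + 326.16 + 482.76 + 7318.97 + 485.95 = 107271.83
Import duty = 107271.83 × 23.2% = 24887.06

CIF value: GBP 107271.83; import duty: GBP 24887.06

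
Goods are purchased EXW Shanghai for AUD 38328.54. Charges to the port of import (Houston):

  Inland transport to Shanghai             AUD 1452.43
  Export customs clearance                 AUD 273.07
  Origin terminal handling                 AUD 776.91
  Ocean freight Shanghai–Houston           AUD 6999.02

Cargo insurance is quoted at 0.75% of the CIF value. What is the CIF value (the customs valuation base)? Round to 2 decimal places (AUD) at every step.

CIF value: AUD 48191.41

Let C be the CIF value. C = EXW price + pre-shipment costs + freight + 0.75% × C
C − 0.75% × C = 38328.54 + 1452.43 + 273.07 + 776.91 + 6999.02
0.9925 × C = 47829.97
C = 47829.97 / 0.9925 = 48191.41
Insurance premium = 0.75% × 48191.41 = 361.44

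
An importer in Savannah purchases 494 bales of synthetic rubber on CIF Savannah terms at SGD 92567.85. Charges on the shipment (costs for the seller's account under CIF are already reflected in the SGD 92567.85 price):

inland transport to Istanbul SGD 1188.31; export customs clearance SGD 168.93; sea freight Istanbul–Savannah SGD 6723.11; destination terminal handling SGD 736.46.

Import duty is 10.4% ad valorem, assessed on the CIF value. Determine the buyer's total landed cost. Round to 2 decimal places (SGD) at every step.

CIF: the seller pays costs through ocean freight and marine insurance to the destination port.
Already in the invoice (seller's account under CIF): inland to port, export clearance, freight — exclude.
The CIF price already equals the CIF value: 92567.85
Import duty = 92567.85 × 10.4% = 9627.06
Buyer bears: destination terminal 736.46 + duty 9627.06 = 10363.52
Landed cost = invoice 92567.85 + 10363.52 = 102931.37

Total landed cost: SGD 102931.37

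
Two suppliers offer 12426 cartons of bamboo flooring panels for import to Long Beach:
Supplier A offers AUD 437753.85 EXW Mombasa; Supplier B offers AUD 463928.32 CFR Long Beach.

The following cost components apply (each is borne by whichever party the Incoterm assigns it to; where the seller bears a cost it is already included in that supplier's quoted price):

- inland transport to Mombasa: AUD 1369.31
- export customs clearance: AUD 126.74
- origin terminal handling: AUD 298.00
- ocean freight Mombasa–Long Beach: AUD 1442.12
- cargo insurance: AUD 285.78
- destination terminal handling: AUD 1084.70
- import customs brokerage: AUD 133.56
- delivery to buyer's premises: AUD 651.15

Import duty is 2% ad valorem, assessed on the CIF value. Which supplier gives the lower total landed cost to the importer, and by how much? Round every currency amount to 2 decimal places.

Supplier A is cheaper by AUD 23397.06

Supplier A (EXW):
CIF value = EXW price + inland to port + export clearance + origin terminal + freight + insurance = 437753.85 + 1369.31 + 126.74 + 298.00 + 1442.12 + 285.78 = 441275.80
Import duty = 441275.80 × 2% = 8825.52
Buyer bears (A): 1369.31 + 126.74 + 298.00 + 1442.12 + 285.78 + 1084.70 + 133.56 + 651.15 = 5391.36
Landed cost (A) = invoice 437753.85 + 5391.36 + duty 8825.52 = 451970.73
Supplier B (CFR):
CIF value = CFR price + insurance = 463928.32 + 285.78 = 464214.10
Import duty = 464214.10 × 2% = 9284.28
Buyer bears (B): 285.78 + 1084.70 + 133.56 + 651.15 = 2155.19
Landed cost (B) = invoice 463928.32 + 2155.19 + duty 9284.28 = 475367.79
Difference = |451970.73 − 475367.79| = 23397.06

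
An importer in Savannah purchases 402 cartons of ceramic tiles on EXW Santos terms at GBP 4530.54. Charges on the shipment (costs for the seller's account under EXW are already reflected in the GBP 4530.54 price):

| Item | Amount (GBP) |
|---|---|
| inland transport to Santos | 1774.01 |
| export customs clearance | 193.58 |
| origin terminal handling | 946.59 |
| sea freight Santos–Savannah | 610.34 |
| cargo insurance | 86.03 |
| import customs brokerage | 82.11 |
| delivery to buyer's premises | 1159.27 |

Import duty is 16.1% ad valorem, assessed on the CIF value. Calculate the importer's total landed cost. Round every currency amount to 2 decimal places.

Total landed cost: GBP 10693.19

EXW: the seller makes goods available at their premises; the buyer bears all onward costs.
CIF value = EXW price + inland to port + export clearance + origin terminal + freight + insurance = 4530.54 + 1774.01 + 193.58 + 946.59 + 610.34 + 86.03 = 8141.09
Import duty = 8141.09 × 16.1% = 1310.72
Buyer bears: inland to port 1774.01 + export clearance 193.58 + origin terminal 946.59 + freight 610.34 + insurance 86.03 + brokerage 82.11 + delivery 1159.27 + duty 1310.72 = 6162.65
Landed cost = invoice 4530.54 + 6162.65 = 10693.19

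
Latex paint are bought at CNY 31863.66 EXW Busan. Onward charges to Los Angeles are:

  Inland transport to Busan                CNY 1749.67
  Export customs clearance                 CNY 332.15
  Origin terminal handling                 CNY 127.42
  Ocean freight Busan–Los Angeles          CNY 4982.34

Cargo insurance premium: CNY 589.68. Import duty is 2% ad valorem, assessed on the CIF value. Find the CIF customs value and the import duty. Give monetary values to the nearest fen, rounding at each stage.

CIF value: CNY 39644.92; import duty: CNY 792.90

CIF = EXW price + pre-shipment costs + freight + insurance
CIF = 31863.66 + 1749.67 + 332.15 + 127.42 + 4982.34 + 589.68 = 39644.92
Import duty = 39644.92 × 2% = 792.90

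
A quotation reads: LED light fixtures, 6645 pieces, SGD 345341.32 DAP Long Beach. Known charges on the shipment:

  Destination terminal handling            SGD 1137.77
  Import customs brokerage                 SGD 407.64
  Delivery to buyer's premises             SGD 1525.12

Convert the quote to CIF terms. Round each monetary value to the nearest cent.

Not relevant to the conversion: brokerage — on the buyer under both terms; not part of either seller's price.
From DAP to CIF, the seller no longer bears: destination terminal, delivery.
CIF price = 345341.32 − 1137.77 − 1525.12 = 342678.43

CIF price: SGD 342678.43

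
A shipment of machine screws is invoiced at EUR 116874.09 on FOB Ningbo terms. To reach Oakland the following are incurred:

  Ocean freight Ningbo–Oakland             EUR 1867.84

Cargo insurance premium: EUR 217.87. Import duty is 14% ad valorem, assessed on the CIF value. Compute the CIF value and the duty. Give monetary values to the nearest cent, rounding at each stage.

CIF value: EUR 118959.80; import duty: EUR 16654.37

CIF = FOB price + freight + insurance
CIF = 116874.09 + 1867.84 + 217.87 = 118959.80
Import duty = 118959.80 × 14% = 16654.37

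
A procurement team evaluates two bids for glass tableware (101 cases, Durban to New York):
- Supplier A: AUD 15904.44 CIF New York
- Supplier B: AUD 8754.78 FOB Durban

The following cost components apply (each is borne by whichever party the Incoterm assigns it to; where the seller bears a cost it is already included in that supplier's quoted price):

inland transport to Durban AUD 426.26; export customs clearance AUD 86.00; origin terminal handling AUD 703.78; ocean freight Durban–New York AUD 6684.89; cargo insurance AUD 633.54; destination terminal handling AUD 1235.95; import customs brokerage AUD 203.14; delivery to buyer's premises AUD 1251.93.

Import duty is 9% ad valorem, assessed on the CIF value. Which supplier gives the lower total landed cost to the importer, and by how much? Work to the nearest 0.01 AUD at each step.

Supplier A is cheaper by AUD 183.96

Supplier A (CIF):
The CIF price already equals the CIF value: 15904.44
Import duty = 15904.44 × 9% = 1431.40
Buyer bears (A): 1235.95 + 203.14 + 1251.93 = 2691.02
Landed cost (A) = invoice 15904.44 + 2691.02 + duty 1431.40 = 20026.86
Supplier B (FOB):
CIF value = FOB price + freight + insurance = 8754.78 + 6684.89 + 633.54 = 16073.21
Import duty = 16073.21 × 9% = 1446.59
Buyer bears (B): 6684.89 + 633.54 + 1235.95 + 203.14 + 1251.93 = 10009.45
Landed cost (B) = invoice 8754.78 + 10009.45 + duty 1446.59 = 20210.82
Difference = |20026.86 − 20210.82| = 183.96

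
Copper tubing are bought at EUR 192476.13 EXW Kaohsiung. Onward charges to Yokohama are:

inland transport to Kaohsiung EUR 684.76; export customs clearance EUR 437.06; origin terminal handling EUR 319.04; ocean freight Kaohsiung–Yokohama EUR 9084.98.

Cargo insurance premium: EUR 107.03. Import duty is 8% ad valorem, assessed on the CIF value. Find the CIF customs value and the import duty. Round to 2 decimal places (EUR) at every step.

CIF value: EUR 203109.00; import duty: EUR 16248.72

CIF = EXW price + pre-shipment costs + freight + insurance
CIF = 192476.13 + 684.76 + 437.06 + 319.04 + 9084.98 + 107.03 = 203109.00
Import duty = 203109.00 × 8% = 16248.72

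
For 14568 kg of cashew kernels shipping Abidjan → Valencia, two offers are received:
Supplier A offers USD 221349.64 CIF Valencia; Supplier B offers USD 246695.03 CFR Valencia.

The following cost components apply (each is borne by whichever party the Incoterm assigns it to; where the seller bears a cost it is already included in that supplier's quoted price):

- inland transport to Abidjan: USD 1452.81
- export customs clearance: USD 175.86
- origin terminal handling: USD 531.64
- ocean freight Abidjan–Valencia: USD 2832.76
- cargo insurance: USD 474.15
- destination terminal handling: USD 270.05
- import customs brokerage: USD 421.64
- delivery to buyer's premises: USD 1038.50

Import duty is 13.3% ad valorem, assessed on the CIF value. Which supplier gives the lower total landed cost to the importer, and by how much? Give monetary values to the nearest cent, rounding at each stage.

Supplier A is cheaper by USD 29253.54

Supplier A (CIF):
The CIF price already equals the CIF value: 221349.64
Import duty = 221349.64 × 13.3% = 29439.50
Buyer bears (A): 270.05 + 421.64 + 1038.50 = 1730.19
Landed cost (A) = invoice 221349.64 + 1730.19 + duty 29439.50 = 252519.33
Supplier B (CFR):
CIF value = CFR price + insurance = 246695.03 + 474.15 = 247169.18
Import duty = 247169.18 × 13.3% = 32873.50
Buyer bears (B): 474.15 + 270.05 + 421.64 + 1038.50 = 2204.34
Landed cost (B) = invoice 246695.03 + 2204.34 + duty 32873.50 = 281772.87
Difference = |252519.33 − 281772.87| = 29253.54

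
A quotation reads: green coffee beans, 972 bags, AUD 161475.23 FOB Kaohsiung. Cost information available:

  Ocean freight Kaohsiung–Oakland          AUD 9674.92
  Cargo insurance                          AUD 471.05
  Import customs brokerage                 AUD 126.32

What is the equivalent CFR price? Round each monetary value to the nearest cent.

Not relevant to the conversion: brokerage, insurance — on the buyer under both terms; not part of either seller's price.
From FOB to CFR, the seller additionally bears: freight.
CFR price = 161475.23 + 9674.92 = 171150.15

CFR price: AUD 171150.15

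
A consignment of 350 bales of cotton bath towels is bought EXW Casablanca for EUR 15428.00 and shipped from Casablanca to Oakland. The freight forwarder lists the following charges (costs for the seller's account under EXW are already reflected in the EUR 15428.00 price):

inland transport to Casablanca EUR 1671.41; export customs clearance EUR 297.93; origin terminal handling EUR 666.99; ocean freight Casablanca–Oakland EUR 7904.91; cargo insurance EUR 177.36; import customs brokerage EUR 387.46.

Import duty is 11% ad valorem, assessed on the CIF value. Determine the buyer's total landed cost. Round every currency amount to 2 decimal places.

EXW: the seller makes goods available at their premises; the buyer bears all onward costs.
CIF value = EXW price + inland to port + export clearance + origin terminal + freight + insurance = 15428.00 + 1671.41 + 297.93 + 666.99 + 7904.91 + 177.36 = 26146.60
Import duty = 26146.60 × 11% = 2876.13
Buyer bears: inland to port 1671.41 + export clearance 297.93 + origin terminal 666.99 + freight 7904.91 + insurance 177.36 + brokerage 387.46 + duty 2876.13 = 13982.19
Landed cost = invoice 15428.00 + 13982.19 = 29410.19

Total landed cost: EUR 29410.19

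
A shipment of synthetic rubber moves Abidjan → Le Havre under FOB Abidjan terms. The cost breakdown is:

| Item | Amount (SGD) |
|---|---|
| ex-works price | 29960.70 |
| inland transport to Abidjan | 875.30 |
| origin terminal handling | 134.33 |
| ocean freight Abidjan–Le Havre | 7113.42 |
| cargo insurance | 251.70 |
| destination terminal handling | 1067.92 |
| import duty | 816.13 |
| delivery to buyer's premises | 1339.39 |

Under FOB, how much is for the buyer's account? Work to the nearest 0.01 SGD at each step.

FOB: the seller bears costs until goods are on board at the origin port; the buyer bears freight, insurance and all costs thereafter.
Seller's account: goods 29960.70 + inland to port 875.30 + origin terminal 134.33 = 30970.33
Buyer's account: freight 7113.42 + insurance 251.70 + destination terminal 1067.92 + duty 816.13 + delivery 1339.39 = 10588.56

Buyer's account: SGD 10588.56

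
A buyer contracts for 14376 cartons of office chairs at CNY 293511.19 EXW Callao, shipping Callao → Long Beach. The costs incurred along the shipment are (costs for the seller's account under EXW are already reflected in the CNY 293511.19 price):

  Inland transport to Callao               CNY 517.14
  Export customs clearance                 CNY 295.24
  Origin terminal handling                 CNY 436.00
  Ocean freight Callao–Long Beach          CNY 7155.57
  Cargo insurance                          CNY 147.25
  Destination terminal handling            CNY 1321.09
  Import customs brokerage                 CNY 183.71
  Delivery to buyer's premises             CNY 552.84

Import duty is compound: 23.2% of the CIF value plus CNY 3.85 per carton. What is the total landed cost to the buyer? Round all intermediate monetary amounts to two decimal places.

Total landed cost: CNY 429546.10

EXW: the seller makes goods available at their premises; the buyer bears all onward costs.
CIF value = EXW price + inland to port + export clearance + origin terminal + freight + insurance = 293511.19 + 517.14 + 295.24 + 436.00 + 7155.57 + 147.25 = 302062.39
Ad valorem component: 302062.39 × 23.2% = 70078.47
Specific component: 14376 × 3.85 = 55347.60
Import duty = 70078.47 + 55347.60 = 125426.07
Buyer bears: inland to port 517.14 + export clearance 295.24 + origin terminal 436.00 + freight 7155.57 + insurance 147.25 + destination terminal 1321.09 + brokerage 183.71 + delivery 552.84 + duty 125426.07 = 136034.91
Landed cost = invoice 293511.19 + 136034.91 = 429546.10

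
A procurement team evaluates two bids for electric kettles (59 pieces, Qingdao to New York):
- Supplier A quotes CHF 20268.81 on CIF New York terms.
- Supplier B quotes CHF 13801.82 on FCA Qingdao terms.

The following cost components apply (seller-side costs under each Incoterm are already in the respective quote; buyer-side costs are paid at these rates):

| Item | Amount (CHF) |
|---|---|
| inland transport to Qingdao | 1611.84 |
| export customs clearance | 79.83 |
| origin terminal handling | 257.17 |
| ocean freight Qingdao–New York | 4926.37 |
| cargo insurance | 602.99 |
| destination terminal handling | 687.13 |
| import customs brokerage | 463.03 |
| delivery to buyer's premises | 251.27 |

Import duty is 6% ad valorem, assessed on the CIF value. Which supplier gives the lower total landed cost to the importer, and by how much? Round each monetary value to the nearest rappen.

Supplier B is cheaper by CHF 721.29

Supplier A (CIF):
The CIF price already equals the CIF value: 20268.81
Import duty = 20268.81 × 6% = 1216.13
Buyer bears (A): 687.13 + 463.03 + 251.27 = 1401.43
Landed cost (A) = invoice 20268.81 + 1401.43 + duty 1216.13 = 22886.37
Supplier B (FCA):
CIF value = FCA price + origin terminal + freight + insurance = 13801.82 + 257.17 + 4926.37 + 602.99 = 19588.35
Import duty = 19588.35 × 6% = 1175.30
Buyer bears (B): 257.17 + 4926.37 + 602.99 + 687.13 + 463.03 + 251.27 = 7187.96
Landed cost (B) = invoice 13801.82 + 7187.96 + duty 1175.30 = 22165.08
Difference = |22886.37 − 22165.08| = 721.29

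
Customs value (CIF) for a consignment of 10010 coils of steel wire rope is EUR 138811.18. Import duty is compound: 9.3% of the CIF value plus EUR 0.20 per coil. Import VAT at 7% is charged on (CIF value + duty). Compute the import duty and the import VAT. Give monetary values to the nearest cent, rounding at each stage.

Import duty: EUR 14911.44; import VAT: EUR 10760.58

Ad valorem component: 138811.18 × 9.3% = 12909.44
Specific component: 10010 × 0.20 = 2002.00
Import duty = 12909.44 + 2002.00 = 14911.44
VAT base = CIF + duty = 138811.18 + 14911.44 = 153722.62
Import VAT = 153722.62 × 7% = 10760.58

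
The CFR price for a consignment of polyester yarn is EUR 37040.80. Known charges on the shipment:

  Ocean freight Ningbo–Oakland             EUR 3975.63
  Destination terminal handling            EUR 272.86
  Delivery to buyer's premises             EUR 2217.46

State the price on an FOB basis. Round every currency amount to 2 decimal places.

FOB price: EUR 33065.17

Not relevant to the conversion: destination terminal, delivery — on the buyer under both terms; not part of either seller's price.
From CFR to FOB, the seller no longer bears: freight.
FOB price = 37040.80 − 3975.63 = 33065.17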